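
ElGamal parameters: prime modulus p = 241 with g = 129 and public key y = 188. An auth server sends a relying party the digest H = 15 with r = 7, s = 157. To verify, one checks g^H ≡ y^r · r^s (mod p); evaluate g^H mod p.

111

Squares mod 241: 129^1≡129, 129^2≡12, 129^4≡144, 129^8≡10
15 = 8 + 4 + 2 + 1, so 129^15 ≡ 10·144·12·129 ≡ 111 (mod 241)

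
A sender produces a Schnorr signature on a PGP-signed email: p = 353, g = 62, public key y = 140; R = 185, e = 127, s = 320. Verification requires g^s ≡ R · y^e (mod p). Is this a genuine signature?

g^s mod p:
62^2 = 3844 ≡ 314
62^4 ≡ 314^2 = 98596 ≡ 109
62^8 ≡ 109^2 = 11881 ≡ 232
62^16 ≡ 232^2 = 53824 ≡ 168
62^32 ≡ 168^2 = 28224 ≡ 337
62^64 ≡ 337^2 = 113569 ≡ 256
62^128 ≡ 256^2 = 65536 ≡ 231
62^256 ≡ 231^2 = 53361 ≡ 58
320 = 256 + 64, so 62^320 ≡ 58·256 ≡ 22 (mod 353)
R · y^e mod p:
140^2 = 19600 ≡ 185
140^4 ≡ 185^2 = 34225 ≡ 337
140^8 ≡ 337^2 = 113569 ≡ 256
140^16 ≡ 256^2 = 65536 ≡ 231
140^32 ≡ 231^2 = 53361 ≡ 58
140^64 ≡ 58^2 = 3364 ≡ 187
127 = 64 + 32 + 16 + 8 + 4 + 2 + 1, so 140^127 ≡ 187·58·231·256·337·185·140 ≡ 217 (mod 353)
185·217 = 40145 ≡ 256 (mod 353)
22 ≠ 256; the check fails.

forged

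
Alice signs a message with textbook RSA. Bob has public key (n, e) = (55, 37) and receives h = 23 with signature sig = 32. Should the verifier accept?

sig^2 ≡ 32^2 = 1024 ≡ 34
sig^4 ≡ 34^2 = 1156 ≡ 1
sig^8 ≡ 1^2 = 1
sig^16 ≡ 1^2 = 1
sig^32 ≡ 1^2 = 1
37 = 32 + 4 + 1, so sig^37 ≡ 1·1·32 ≡ 32 (mod 55)
The recovered value 32 does not match the digest 23.

reject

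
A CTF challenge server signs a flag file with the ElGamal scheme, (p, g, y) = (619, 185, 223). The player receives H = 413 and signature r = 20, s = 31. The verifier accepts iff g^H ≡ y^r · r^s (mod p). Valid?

yes

Left side g^H mod p:
185^2 = 34225 ≡ 180
185^4 ≡ 180^2 = 32400 ≡ 212
185^8 ≡ 212^2 = 44944 ≡ 376
185^16 ≡ 376^2 = 141376 ≡ 244
185^32 ≡ 244^2 = 59536 ≡ 112
185^64 ≡ 112^2 = 12544 ≡ 164
185^128 ≡ 164^2 = 26896 ≡ 279
185^256 ≡ 279^2 = 77841 ≡ 466
413 = 256 + 128 + 16 + 8 + 4 + 1, so 185^413 ≡ 466·279·244·376·212·185 ≡ 185 (mod 619)
Right side y^r · r^s mod p:
223^2 = 49729 ≡ 209
223^4 ≡ 209^2 = 43681 ≡ 351
223^8 ≡ 351^2 = 123201 ≡ 20
223^16 ≡ 20^2 = 400
20 = 16 + 4, so 223^20 ≡ 400·351 ≡ 506 (mod 619)
20^2 = 400
20^4 ≡ 400^2 = 160000 ≡ 298
20^8 ≡ 298^2 = 88804 ≡ 287
20^16 ≡ 287^2 = 82369 ≡ 42
31 = 16 + 8 + 4 + 2 + 1, so 20^31 ≡ 42·287·298·400·20 ≡ 212 (mod 619)
506·212 = 107272 ≡ 185 (mod 619)
185 ≡ 185 (mod 619), so the signature is genuine.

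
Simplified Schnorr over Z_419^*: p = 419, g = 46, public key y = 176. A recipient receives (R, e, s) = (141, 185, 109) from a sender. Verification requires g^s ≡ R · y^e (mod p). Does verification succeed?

fails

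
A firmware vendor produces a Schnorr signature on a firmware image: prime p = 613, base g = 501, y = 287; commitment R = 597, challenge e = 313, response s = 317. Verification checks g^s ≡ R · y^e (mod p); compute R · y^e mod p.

Squares mod 613: 287^1≡287, 287^2≡227, 287^4≡37, 287^8≡143, 287^16≡220, 287^32≡586, 287^64≡116, 287^128≡583, 287^256≡287
313 = 256 + 32 + 16 + 8 + 1, so 287^313 ≡ 287·586·220·143·287 ≡ 197 (mod 613)
R · y^e ≡ 597·197 = 117609 ≡ 526 (mod 613)

526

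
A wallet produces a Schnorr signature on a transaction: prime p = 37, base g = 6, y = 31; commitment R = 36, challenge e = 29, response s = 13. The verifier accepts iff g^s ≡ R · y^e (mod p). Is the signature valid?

g^s mod p:
6^2 = 36
6^4 ≡ 36^2 = 1296 ≡ 1
6^8 ≡ 1^2 = 1
13 = 8 + 4 + 1, so 6^13 ≡ 1·1·6 ≡ 6 (mod 37)
R · y^e mod p:
31^2 = 961 ≡ 36
31^4 ≡ 36^2 = 1296 ≡ 1
31^8 ≡ 1^2 = 1
31^16 ≡ 1^2 = 1
29 = 16 + 8 + 4 + 1, so 31^29 ≡ 1·1·1·31 ≡ 31 (mod 37)
36·31 = 1116 ≡ 6 (mod 37)
6 ≡ 6 (mod 37); signature holds.

valid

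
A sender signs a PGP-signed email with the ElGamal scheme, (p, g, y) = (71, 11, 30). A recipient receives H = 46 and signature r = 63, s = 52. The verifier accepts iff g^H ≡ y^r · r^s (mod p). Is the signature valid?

valid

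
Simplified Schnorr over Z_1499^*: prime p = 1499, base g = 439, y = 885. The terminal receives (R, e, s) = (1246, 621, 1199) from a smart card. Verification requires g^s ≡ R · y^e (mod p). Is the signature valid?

valid

g^s mod p:
Squares mod 1499: 439^1≡439, 439^2≡849, 439^4≡1281, 439^8≡1055, 439^16≡767, 439^32≡681, 439^64≡570, 439^128≡1116, 439^256≡1286, 439^512≡399, 439^1024≡307
1199 = 1024 + 128 + 32 + 8 + 4 + 2 + 1, so 439^1199 ≡ 307·1116·681·1055·1281·849·439 ≡ 455 (mod 1499)
R · y^e mod p:
Squares mod 1499: 885^1≡885, 885^2≡747, 885^4≡381, 885^8≡1257, 885^16≡103, 885^32≡116, 885^64≡1464, 885^128≡1225, 885^256≡126, 885^512≡886
621 = 512 + 64 + 32 + 8 + 4 + 1, so 885^621 ≡ 886·1464·116·1257·381·885 ≡ 93 (mod 1499)
1246·93 = 115878 ≡ 455 (mod 1499)
455 ≡ 455 (mod 1499); signature holds.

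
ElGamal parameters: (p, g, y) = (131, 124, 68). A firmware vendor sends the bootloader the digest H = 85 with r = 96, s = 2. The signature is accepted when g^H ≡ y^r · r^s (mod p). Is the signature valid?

invalid

Left side g^H mod p:
Squares mod 131: 124^1≡124, 124^2≡49, 124^4≡43, 124^8≡15, 124^16≡94, 124^32≡59, 124^64≡75
85 = 64 + 16 + 4 + 1, so 124^85 ≡ 75·94·43·124 ≡ 19 (mod 131)
Right side y^r · r^s mod p:
Squares mod 131: 68^1≡68, 68^2≡39, 68^4≡80, 68^8≡112, 68^16≡99, 68^32≡107, 68^64≡52
96 = 64 + 32, so 68^96 ≡ 52·107 ≡ 62 (mod 131)
Squares mod 131: 96^1≡96, 96^2≡46
96^2 ≡ 46 (mod 131)
62·46 = 2852 ≡ 101 (mod 131)
19 ≠ 101, so verification fails.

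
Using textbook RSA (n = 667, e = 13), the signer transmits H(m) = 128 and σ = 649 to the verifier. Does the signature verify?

does not verify

σ^2 ≡ 649^2 = 421201 ≡ 324
σ^4 ≡ 324^2 = 104976 ≡ 257
σ^8 ≡ 257^2 = 66049 ≡ 16
13 = 8 + 4 + 1, so σ^13 ≡ 16·257·649 ≡ 21 (mod 667)
σ^13 mod 667 = 21, but H(m) = 128.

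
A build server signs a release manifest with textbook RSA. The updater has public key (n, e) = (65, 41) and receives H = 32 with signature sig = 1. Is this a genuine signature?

forged

sig^2 ≡ 1^2 = 1
sig^4 ≡ 1^2 = 1
sig^8 ≡ 1^2 = 1
sig^16 ≡ 1^2 = 1
sig^32 ≡ 1^2 = 1
41 = 32 + 8 + 1, so sig^41 ≡ 1·1·1 ≡ 1 (mod 65)
sig^41 mod 65 = 1, but H = 32.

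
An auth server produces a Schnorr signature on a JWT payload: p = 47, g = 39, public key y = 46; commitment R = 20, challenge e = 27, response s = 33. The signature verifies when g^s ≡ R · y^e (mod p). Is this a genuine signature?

g^s mod p:
Squares mod 47: 39^1≡39, 39^2≡17, 39^4≡7, 39^8≡2, 39^16≡4, 39^32≡16
33 = 32 + 1, so 39^33 ≡ 16·39 ≡ 13 (mod 47)
R · y^e mod p:
Squares mod 47: 46^1≡46, 46^2≡1, 46^4≡1, 46^8≡1, 46^16≡1
27 = 16 + 8 + 2 + 1, so 46^27 ≡ 1·1·1·46 ≡ 46 (mod 47)
20·46 = 920 ≡ 27 (mod 47)
13 ≠ 27; the check fails.

forged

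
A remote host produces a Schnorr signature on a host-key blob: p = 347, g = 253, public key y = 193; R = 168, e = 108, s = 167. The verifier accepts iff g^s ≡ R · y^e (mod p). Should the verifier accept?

g^s mod p:
Squares mod 347: 253^1≡253, 253^2≡161, 253^4≡243, 253^8≡59, 253^16≡11, 253^32≡121, 253^64≡67, 253^128≡325
167 = 128 + 32 + 4 + 2 + 1, so 253^167 ≡ 325·121·243·161·253 ≡ 209 (mod 347)
R · y^e mod p:
Squares mod 347: 193^1≡193, 193^2≡120, 193^4≡173, 193^8≡87, 193^16≡282, 193^32≡61, 193^64≡251
108 = 64 + 32 + 8 + 4, so 193^108 ≡ 251·61·87·173 ≡ 38 (mod 347)
168·38 = 6384 ≡ 138 (mod 347)
209 ≠ 138; the check fails.

reject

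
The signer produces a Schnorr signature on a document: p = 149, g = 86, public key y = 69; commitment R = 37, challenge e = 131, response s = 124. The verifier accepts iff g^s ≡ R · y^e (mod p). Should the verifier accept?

reject

g^s mod p:
86^2 = 7396 ≡ 95
86^4 ≡ 95^2 = 9025 ≡ 85
86^8 ≡ 85^2 = 7225 ≡ 73
86^16 ≡ 73^2 = 5329 ≡ 114
86^32 ≡ 114^2 = 12996 ≡ 33
86^64 ≡ 33^2 = 1089 ≡ 46
124 = 64 + 32 + 16 + 8 + 4, so 86^124 ≡ 46·33·114·73·85 ≡ 88 (mod 149)
R · y^e mod p:
69^2 = 4761 ≡ 142
69^4 ≡ 142^2 = 20164 ≡ 49
69^8 ≡ 49^2 = 2401 ≡ 17
69^16 ≡ 17^2 = 289 ≡ 140
69^32 ≡ 140^2 = 19600 ≡ 81
69^64 ≡ 81^2 = 6561 ≡ 5
69^128 ≡ 5^2 = 25
131 = 128 + 2 + 1, so 69^131 ≡ 25·142·69 ≡ 143 (mod 149)
37·143 = 5291 ≡ 76 (mod 149)
88 ≠ 76; the check fails.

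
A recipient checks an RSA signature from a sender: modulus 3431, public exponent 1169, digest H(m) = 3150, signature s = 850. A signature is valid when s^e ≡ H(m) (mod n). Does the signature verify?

s^2 ≡ 850^2 = 722500 ≡ 1990
s^4 ≡ 1990^2 = 3960100 ≡ 726
s^8 ≡ 726^2 = 527076 ≡ 2133
s^16 ≡ 2133^2 = 4549689 ≡ 183
s^32 ≡ 183^2 = 33489 ≡ 2610
s^64 ≡ 2610^2 = 6812100 ≡ 1565
s^128 ≡ 1565^2 = 2449225 ≡ 2922
s^256 ≡ 2922^2 = 8538084 ≡ 1756
s^512 ≡ 1756^2 = 3083536 ≡ 2498
s^1024 ≡ 2498^2 = 6240004 ≡ 2446
1169 = 1024 + 128 + 16 + 1, so s^1169 ≡ 2446·2922·183·850 ≡ 2688 (mod 3431)
The recovered value 2688 does not match the digest 3150.

does not verify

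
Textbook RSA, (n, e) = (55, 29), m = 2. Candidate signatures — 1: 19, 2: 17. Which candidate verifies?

Candidate 1: Squares mod 55: 19^1≡19, 19^2≡31, 19^4≡26, 19^8≡16, 19^16≡36; 29 = 16 + 8 + 4 + 1, so 19^29 ≡ 36·16·26·19 ≡ 29 (mod 55)
Candidate 2: Squares mod 55: 17^1≡17, 17^2≡14, 17^4≡31, 17^8≡26, 17^16≡16; 29 = 16 + 8 + 4 + 1, so 17^29 ≡ 16·26·31·17 ≡ 2 (mod 55)
  → matches m = 2

2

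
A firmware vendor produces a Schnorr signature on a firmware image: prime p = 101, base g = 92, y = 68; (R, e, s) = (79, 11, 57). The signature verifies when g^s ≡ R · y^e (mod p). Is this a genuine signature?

genuine

g^s mod p:
Squares mod 101: 92^1≡92, 92^2≡81, 92^4≡97, 92^8≡16, 92^16≡54, 92^32≡88
57 = 32 + 16 + 8 + 1, so 92^57 ≡ 88·54·16·92 ≡ 88 (mod 101)
R · y^e mod p:
Squares mod 101: 68^1≡68, 68^2≡79, 68^4≡80, 68^8≡37
11 = 8 + 2 + 1, so 68^11 ≡ 37·79·68 ≡ 97 (mod 101)
79·97 = 7663 ≡ 88 (mod 101)
88 ≡ 88 (mod 101); signature holds.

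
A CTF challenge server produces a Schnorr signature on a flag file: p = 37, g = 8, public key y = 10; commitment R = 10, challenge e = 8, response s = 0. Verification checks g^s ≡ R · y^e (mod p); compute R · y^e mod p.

10^2 = 100 ≡ 26
10^4 ≡ 26^2 = 676 ≡ 10
10^8 ≡ 10^2 = 100 ≡ 26
R · y^e ≡ 10·26 = 260 ≡ 1 (mod 37)

1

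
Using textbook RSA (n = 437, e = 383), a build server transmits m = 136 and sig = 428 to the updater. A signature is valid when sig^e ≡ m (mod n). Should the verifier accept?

sig^2 ≡ 428^2 = 183184 ≡ 81
sig^4 ≡ 81^2 = 6561 ≡ 6
sig^8 ≡ 6^2 = 36
sig^16 ≡ 36^2 = 1296 ≡ 422
sig^32 ≡ 422^2 = 178084 ≡ 225
sig^64 ≡ 225^2 = 50625 ≡ 370
sig^128 ≡ 370^2 = 136900 ≡ 119
sig^256 ≡ 119^2 = 14161 ≡ 177
383 = 256 + 64 + 32 + 16 + 8 + 4 + 2 + 1, so sig^383 ≡ 177·370·225·422·36·6·81·428 ≡ 136 (mod 437)
sig^383 mod 437 = 136 matches m.

accept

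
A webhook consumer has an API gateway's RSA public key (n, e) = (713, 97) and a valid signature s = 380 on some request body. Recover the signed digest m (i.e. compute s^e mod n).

s^2 ≡ 380^2 = 144400 ≡ 374
s^4 ≡ 374^2 = 139876 ≡ 128
s^8 ≡ 128^2 = 16384 ≡ 698
s^16 ≡ 698^2 = 487204 ≡ 225
s^32 ≡ 225^2 = 50625 ≡ 2
s^64 ≡ 2^2 = 4
97 = 64 + 32 + 1, so s^97 ≡ 4·2·380 ≡ 188 (mod 713)

188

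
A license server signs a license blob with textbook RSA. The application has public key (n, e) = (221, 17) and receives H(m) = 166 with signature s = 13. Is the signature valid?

s^2 ≡ 13^2 = 169
s^4 ≡ 169^2 = 28561 ≡ 52
s^8 ≡ 52^2 = 2704 ≡ 52
s^16 ≡ 52^2 = 2704 ≡ 52
17 = 16 + 1, so s^17 ≡ 52·13 ≡ 13 (mod 221)
13 ≠ 166, so verification fails.

invalid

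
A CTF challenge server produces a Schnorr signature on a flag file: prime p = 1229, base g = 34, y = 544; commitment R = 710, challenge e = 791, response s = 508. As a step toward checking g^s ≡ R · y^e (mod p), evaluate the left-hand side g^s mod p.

195

Squares mod 1229: 34^1≡34, 34^2≡1156, 34^4≡413, 34^8≡967, 34^16≡1049, 34^32≡446, 34^64≡1047, 34^128≡1170, 34^256≡1023
508 = 256 + 128 + 64 + 32 + 16 + 8 + 4, so 34^508 ≡ 1023·1170·1047·446·1049·967·413 ≡ 195 (mod 1229)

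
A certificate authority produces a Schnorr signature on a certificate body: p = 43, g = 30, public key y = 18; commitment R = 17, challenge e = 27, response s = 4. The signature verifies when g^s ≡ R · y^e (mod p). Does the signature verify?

does not verify

g^s mod p:
30^2 = 900 ≡ 40
30^4 ≡ 40^2 = 1600 ≡ 9
R · y^e mod p:
18^2 = 324 ≡ 23
18^4 ≡ 23^2 = 529 ≡ 13
18^8 ≡ 13^2 = 169 ≡ 40
18^16 ≡ 40^2 = 1600 ≡ 9
27 = 16 + 8 + 2 + 1, so 18^27 ≡ 9·40·23·18 ≡ 2 (mod 43)
17·2 = 34 ≡ 34 (mod 43)
9 ≠ 34; the check fails.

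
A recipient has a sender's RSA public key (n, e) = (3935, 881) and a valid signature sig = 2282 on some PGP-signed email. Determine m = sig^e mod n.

1487

sig^2 ≡ 2282^2 = 5207524 ≡ 1519
sig^4 ≡ 1519^2 = 2307361 ≡ 1451
sig^8 ≡ 1451^2 = 2105401 ≡ 176
sig^16 ≡ 176^2 = 30976 ≡ 3431
sig^32 ≡ 3431^2 = 11771761 ≡ 2176
sig^64 ≡ 2176^2 = 4734976 ≡ 1171
sig^128 ≡ 1171^2 = 1371241 ≡ 1861
sig^256 ≡ 1861^2 = 3463321 ≡ 521
sig^512 ≡ 521^2 = 271441 ≡ 3861
881 = 512 + 256 + 64 + 32 + 16 + 1, so sig^881 ≡ 3861·521·1171·2176·3431·2282 ≡ 1487 (mod 3935)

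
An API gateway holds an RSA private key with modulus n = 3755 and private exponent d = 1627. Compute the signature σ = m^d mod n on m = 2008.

1707

Squares mod 3755: m^1≡2008, m^2≡2949, m^4≡21, m^8≡441, m^16≡2976, m^32≡2286, m^64≡2591, m^128≡3096, m^256≡2456, m^512≡1406, m^1024≡1706
1627 = 1024 + 512 + 64 + 16 + 8 + 2 + 1, so m^1627 ≡ 1706·1406·2591·2976·441·2949·2008 ≡ 1707 (mod 3755)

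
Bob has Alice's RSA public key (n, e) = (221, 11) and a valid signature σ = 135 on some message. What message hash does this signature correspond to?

σ^2 ≡ 135^2 = 18225 ≡ 103
σ^4 ≡ 103^2 = 10609 ≡ 1
σ^8 ≡ 1^2 = 1
11 = 8 + 2 + 1, so σ^11 ≡ 1·103·135 ≡ 203 (mod 221)

203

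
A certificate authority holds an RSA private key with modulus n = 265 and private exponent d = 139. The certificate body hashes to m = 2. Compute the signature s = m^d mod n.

18

Squares mod 265: m^1≡2, m^2≡4, m^4≡16, m^8≡256, m^16≡81, m^32≡201, m^64≡121, m^128≡66
139 = 128 + 8 + 2 + 1, so m^139 ≡ 66·256·4·2 ≡ 18 (mod 265)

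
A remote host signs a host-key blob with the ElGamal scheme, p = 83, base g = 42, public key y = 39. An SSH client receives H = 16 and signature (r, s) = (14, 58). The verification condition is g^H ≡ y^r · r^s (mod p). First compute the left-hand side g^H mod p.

61

42^2 = 1764 ≡ 21
42^4 ≡ 21^2 = 441 ≡ 26
42^8 ≡ 26^2 = 676 ≡ 12
42^16 ≡ 12^2 = 144 ≡ 61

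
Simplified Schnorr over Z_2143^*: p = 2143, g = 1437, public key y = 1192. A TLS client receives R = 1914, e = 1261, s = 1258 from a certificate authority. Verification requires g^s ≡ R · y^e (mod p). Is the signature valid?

g^s mod p:
1437^2 = 2064969 ≡ 1260
1437^4 ≡ 1260^2 = 1587600 ≡ 1780
1437^8 ≡ 1780^2 = 3168400 ≡ 1046
1437^16 ≡ 1046^2 = 1094116 ≡ 1186
1437^32 ≡ 1186^2 = 1406596 ≡ 788
1437^64 ≡ 788^2 = 620944 ≡ 1617
1437^128 ≡ 1617^2 = 2614689 ≡ 229
1437^256 ≡ 229^2 = 52441 ≡ 1009
1437^512 ≡ 1009^2 = 1018081 ≡ 156
1437^1024 ≡ 156^2 = 24336 ≡ 763
1258 = 1024 + 128 + 64 + 32 + 8 + 2, so 1437^1258 ≡ 763·229·1617·788·1046·1260 ≡ 777 (mod 2143)
R · y^e mod p:
1192^2 = 1420864 ≡ 55
1192^4 ≡ 55^2 = 3025 ≡ 882
1192^8 ≡ 882^2 = 777924 ≡ 15
1192^16 ≡ 15^2 = 225
1192^32 ≡ 225^2 = 50625 ≡ 1336
1192^64 ≡ 1336^2 = 1784896 ≡ 1920
1192^128 ≡ 1920^2 = 3686400 ≡ 440
1192^256 ≡ 440^2 = 193600 ≡ 730
1192^512 ≡ 730^2 = 532900 ≡ 1436
1192^1024 ≡ 1436^2 = 2062096 ≡ 530
1261 = 1024 + 128 + 64 + 32 + 8 + 4 + 1, so 1192^1261 ≡ 530·440·1920·1336·15·882·1192 ≡ 1784 (mod 2143)
1914·1784 = 3414576 ≡ 777 (mod 2143)
777 ≡ 777 (mod 2143); signature holds.

valid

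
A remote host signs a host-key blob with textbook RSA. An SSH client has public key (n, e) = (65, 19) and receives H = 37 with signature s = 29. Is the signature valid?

invalid

s^2 ≡ 29^2 = 841 ≡ 61
s^4 ≡ 61^2 = 3721 ≡ 16
s^8 ≡ 16^2 = 256 ≡ 61
s^16 ≡ 61^2 = 3721 ≡ 16
19 = 16 + 2 + 1, so s^19 ≡ 16·61·29 ≡ 29 (mod 65)
29 ≠ 37, so verification fails.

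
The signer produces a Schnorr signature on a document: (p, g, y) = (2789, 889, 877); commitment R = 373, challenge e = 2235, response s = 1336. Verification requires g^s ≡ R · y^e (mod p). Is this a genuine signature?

g^s mod p:
Squares mod 2789: 889^1≡889, 889^2≡1034, 889^4≡969, 889^8≡1857, 889^16≡1245, 889^32≡2130, 889^64≡1986, 889^128≡550, 889^256≡1288, 889^512≡2278, 889^1024≡1744
1336 = 1024 + 256 + 32 + 16 + 8, so 889^1336 ≡ 1744·1288·2130·1245·1857 ≡ 178 (mod 2789)
R · y^e mod p:
Squares mod 2789: 877^1≡877, 877^2≡2154, 877^4≡1609, 877^8≡689, 877^16≡591, 877^32≡656, 877^64≡830, 877^128≡17, 877^256≡289, 877^512≡2640, 877^1024≡2678, 877^2048≡1165
2235 = 2048 + 128 + 32 + 16 + 8 + 2 + 1, so 877^2235 ≡ 1165·17·656·591·689·2154·877 ≡ 1129 (mod 2789)
373·1129 = 421117 ≡ 2767 (mod 2789)
178 ≠ 2767; the check fails.

forged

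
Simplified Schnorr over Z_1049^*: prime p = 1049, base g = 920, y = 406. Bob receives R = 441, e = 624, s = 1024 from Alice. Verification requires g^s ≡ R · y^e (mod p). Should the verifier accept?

g^s mod p:
920^2 = 846400 ≡ 906
920^4 ≡ 906^2 = 820836 ≡ 518
920^8 ≡ 518^2 = 268324 ≡ 829
920^16 ≡ 829^2 = 687241 ≡ 146
920^32 ≡ 146^2 = 21316 ≡ 336
920^64 ≡ 336^2 = 112896 ≡ 653
920^128 ≡ 653^2 = 426409 ≡ 515
920^256 ≡ 515^2 = 265225 ≡ 877
920^512 ≡ 877^2 = 769129 ≡ 212
920^1024 ≡ 212^2 = 44944 ≡ 886
R · y^e mod p:
406^2 = 164836 ≡ 143
406^4 ≡ 143^2 = 20449 ≡ 518
406^8 ≡ 518^2 = 268324 ≡ 829
406^16 ≡ 829^2 = 687241 ≡ 146
406^32 ≡ 146^2 = 21316 ≡ 336
406^64 ≡ 336^2 = 112896 ≡ 653
406^128 ≡ 653^2 = 426409 ≡ 515
406^256 ≡ 515^2 = 265225 ≡ 877
406^512 ≡ 877^2 = 769129 ≡ 212
624 = 512 + 64 + 32 + 16, so 406^624 ≡ 212·653·336·146 ≡ 561 (mod 1049)
441·561 = 247401 ≡ 886 (mod 1049)
886 ≡ 886 (mod 1049); signature holds.

accept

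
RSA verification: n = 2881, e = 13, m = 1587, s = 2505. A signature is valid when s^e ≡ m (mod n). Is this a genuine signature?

forged

s^2 ≡ 2505^2 = 6275025 ≡ 207
s^4 ≡ 207^2 = 42849 ≡ 2515
s^8 ≡ 2515^2 = 6325225 ≡ 1430
13 = 8 + 4 + 1, so s^13 ≡ 1430·2515·2505 ≡ 1294 (mod 2881)
s^13 mod 2881 = 1294, but m = 1587.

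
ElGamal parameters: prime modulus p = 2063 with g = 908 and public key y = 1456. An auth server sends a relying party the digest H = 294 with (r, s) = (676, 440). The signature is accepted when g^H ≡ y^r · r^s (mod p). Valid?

Left side g^H mod p:
Squares mod 2063: 908^1≡908, 908^2≡1327, 908^4≡1190, 908^8≡882, 908^16≡173, 908^32≡1047, 908^64≡756, 908^128≡85, 908^256≡1036
294 = 256 + 32 + 4 + 2, so 908^294 ≡ 1036·1047·1190·1327 ≡ 1779 (mod 2063)
Right side y^r · r^s mod p:
Squares mod 2063: 1456^1≡1456, 1456^2≡1235, 1456^4≡668, 1456^8≡616, 1456^16≡1927, 1456^32≡1992, 1456^64≡915, 1456^128≡1710, 1456^256≡829, 1456^512≡262
676 = 512 + 128 + 32 + 4, so 1456^676 ≡ 262·1710·1992·668 ≡ 1140 (mod 2063)
Squares mod 2063: 676^1≡676, 676^2≡1053, 676^4≡978, 676^8≡1315, 676^16≡431, 676^32≡91, 676^64≡29, 676^128≡841, 676^256≡1735
440 = 256 + 128 + 32 + 16 + 8, so 676^440 ≡ 1735·841·91·431·1315 ≡ 159 (mod 2063)
1140·159 = 181260 ≡ 1779 (mod 2063)
1779 ≡ 1779 (mod 2063), so the signature is genuine.

yes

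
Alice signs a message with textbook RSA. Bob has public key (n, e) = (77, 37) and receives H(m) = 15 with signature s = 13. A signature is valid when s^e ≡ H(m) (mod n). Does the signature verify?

does not verify

Squares mod 77: s^1≡13, s^2≡15, s^4≡71, s^8≡36, s^16≡64, s^32≡15
37 = 32 + 4 + 1, so s^37 ≡ 15·71·13 ≡ 62 (mod 77)
62 ≠ 15, so verification fails.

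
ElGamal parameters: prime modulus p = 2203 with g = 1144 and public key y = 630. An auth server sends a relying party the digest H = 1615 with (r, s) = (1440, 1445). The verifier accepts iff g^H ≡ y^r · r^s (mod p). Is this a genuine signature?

Left side g^H mod p:
1144^2 = 1308736 ≡ 154
1144^4 ≡ 154^2 = 23716 ≡ 1686
1144^8 ≡ 1686^2 = 2842596 ≡ 726
1144^16 ≡ 726^2 = 527076 ≡ 559
1144^32 ≡ 559^2 = 312481 ≡ 1858
1144^64 ≡ 1858^2 = 3452164 ≡ 63
1144^128 ≡ 63^2 = 3969 ≡ 1766
1144^256 ≡ 1766^2 = 3118756 ≡ 1511
1144^512 ≡ 1511^2 = 2283121 ≡ 813
1144^1024 ≡ 813^2 = 660969 ≡ 69
1615 = 1024 + 512 + 64 + 8 + 4 + 2 + 1, so 1144^1615 ≡ 69·813·63·726·1686·154·1144 ≡ 369 (mod 2203)
Right side y^r · r^s mod p:
630^2 = 396900 ≡ 360
630^4 ≡ 360^2 = 129600 ≡ 1826
630^8 ≡ 1826^2 = 3334276 ≡ 1137
630^16 ≡ 1137^2 = 1292769 ≡ 1811
630^32 ≡ 1811^2 = 3279721 ≡ 1657
630^64 ≡ 1657^2 = 2745649 ≡ 711
630^128 ≡ 711^2 = 505521 ≡ 1034
630^256 ≡ 1034^2 = 1069156 ≡ 701
630^512 ≡ 701^2 = 491401 ≡ 132
630^1024 ≡ 132^2 = 17424 ≡ 2003
1440 = 1024 + 256 + 128 + 32, so 630^1440 ≡ 2003·701·1034·1657 ≡ 1613 (mod 2203)
1440^2 = 2073600 ≡ 577
1440^4 ≡ 577^2 = 332929 ≡ 276
1440^8 ≡ 276^2 = 76176 ≡ 1274
1440^16 ≡ 1274^2 = 1623076 ≡ 1668
1440^32 ≡ 1668^2 = 2782224 ≡ 2038
1440^64 ≡ 2038^2 = 4153444 ≡ 789
1440^128 ≡ 789^2 = 622521 ≡ 1275
1440^256 ≡ 1275^2 = 1625625 ≡ 2014
1440^512 ≡ 2014^2 = 4056196 ≡ 473
1440^1024 ≡ 473^2 = 223729 ≡ 1226
1445 = 1024 + 256 + 128 + 32 + 4 + 1, so 1440^1445 ≡ 1226·2014·1275·2038·276·1440 ≡ 975 (mod 2203)
1613·975 = 1572675 ≡ 1936 (mod 2203)
369 ≠ 1936, so verification fails.

forged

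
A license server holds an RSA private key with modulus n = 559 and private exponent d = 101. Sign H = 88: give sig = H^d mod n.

H^2 ≡ 88^2 = 7744 ≡ 477
H^4 ≡ 477^2 = 227529 ≡ 16
H^8 ≡ 16^2 = 256
H^16 ≡ 256^2 = 65536 ≡ 133
H^32 ≡ 133^2 = 17689 ≡ 360
H^64 ≡ 360^2 = 129600 ≡ 471
101 = 64 + 32 + 4 + 1, so H^101 ≡ 471·360·16·88 ≡ 524 (mod 559)

524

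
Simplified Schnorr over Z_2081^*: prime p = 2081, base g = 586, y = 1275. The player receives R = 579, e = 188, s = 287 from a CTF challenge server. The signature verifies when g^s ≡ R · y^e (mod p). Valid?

yes

g^s mod p:
586^2 = 343396 ≡ 31
586^4 ≡ 31^2 = 961
586^8 ≡ 961^2 = 923521 ≡ 1638
586^16 ≡ 1638^2 = 2683044 ≡ 635
586^32 ≡ 635^2 = 403225 ≡ 1592
586^64 ≡ 1592^2 = 2534464 ≡ 1887
586^128 ≡ 1887^2 = 3560769 ≡ 178
586^256 ≡ 178^2 = 31684 ≡ 469
287 = 256 + 16 + 8 + 4 + 2 + 1, so 586^287 ≡ 469·635·1638·961·31·586 ≡ 848 (mod 2081)
R · y^e mod p:
1275^2 = 1625625 ≡ 364
1275^4 ≡ 364^2 = 132496 ≡ 1393
1275^8 ≡ 1393^2 = 1940449 ≡ 957
1275^16 ≡ 957^2 = 915849 ≡ 209
1275^32 ≡ 209^2 = 43681 ≡ 2061
1275^64 ≡ 2061^2 = 4247721 ≡ 400
1275^128 ≡ 400^2 = 160000 ≡ 1844
188 = 128 + 32 + 16 + 8 + 4, so 1275^188 ≡ 1844·2061·209·957·1393 ≡ 41 (mod 2081)
579·41 = 23739 ≡ 848 (mod 2081)
848 ≡ 848 (mod 2081); signature holds.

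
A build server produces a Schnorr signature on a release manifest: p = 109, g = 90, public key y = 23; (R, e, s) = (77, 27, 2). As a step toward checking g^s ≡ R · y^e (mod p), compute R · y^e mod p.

23^2 = 529 ≡ 93
23^4 ≡ 93^2 = 8649 ≡ 38
23^8 ≡ 38^2 = 1444 ≡ 27
23^16 ≡ 27^2 = 729 ≡ 75
27 = 16 + 8 + 2 + 1, so 23^27 ≡ 75·27·93·23 ≡ 33 (mod 109)
R · y^e ≡ 77·33 = 2541 ≡ 34 (mod 109)

34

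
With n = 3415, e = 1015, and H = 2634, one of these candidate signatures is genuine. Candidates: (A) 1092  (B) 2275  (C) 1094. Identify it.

C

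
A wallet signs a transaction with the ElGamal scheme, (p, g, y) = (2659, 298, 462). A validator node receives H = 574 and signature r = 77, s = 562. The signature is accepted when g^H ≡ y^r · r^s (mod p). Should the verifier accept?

Left side g^H mod p:
298^574 mod 2659 = 1880
Right side y^r · r^s mod p:
462^77 mod 2659 = 821
77^562 mod 2659 = 560
821·560 = 459760 ≡ 2412 (mod 2659)
1880 ≠ 2412, so verification fails.

reject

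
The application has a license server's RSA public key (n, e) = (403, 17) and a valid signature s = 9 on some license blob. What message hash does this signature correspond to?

s^2 ≡ 9^2 = 81
s^4 ≡ 81^2 = 6561 ≡ 113
s^8 ≡ 113^2 = 12769 ≡ 276
s^16 ≡ 276^2 = 76176 ≡ 9
17 = 16 + 1, so s^17 ≡ 9·9 ≡ 81 (mod 403)

81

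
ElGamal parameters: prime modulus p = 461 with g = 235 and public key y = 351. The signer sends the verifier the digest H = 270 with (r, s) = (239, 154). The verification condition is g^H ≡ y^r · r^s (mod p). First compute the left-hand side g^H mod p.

235^2 = 55225 ≡ 366
235^4 ≡ 366^2 = 133956 ≡ 266
235^8 ≡ 266^2 = 70756 ≡ 223
235^16 ≡ 223^2 = 49729 ≡ 402
235^32 ≡ 402^2 = 161604 ≡ 254
235^64 ≡ 254^2 = 64516 ≡ 437
235^128 ≡ 437^2 = 190969 ≡ 115
235^256 ≡ 115^2 = 13225 ≡ 317
270 = 256 + 8 + 4 + 2, so 235^270 ≡ 317·223·266·366 ≡ 61 (mod 461)

61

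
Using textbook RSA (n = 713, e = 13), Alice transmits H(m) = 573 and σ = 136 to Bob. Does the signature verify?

σ^13 mod 713 = 203
The recovered value 203 does not match the digest 573.

does not verify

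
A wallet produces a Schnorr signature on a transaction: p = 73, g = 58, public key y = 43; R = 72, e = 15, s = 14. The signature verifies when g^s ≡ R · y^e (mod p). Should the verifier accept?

g^s mod p:
58^14 mod 73 = 54
R · y^e mod p:
43^15 mod 73 = 63
72·63 = 4536 ≡ 10 (mod 73)
54 ≠ 10; the check fails.

reject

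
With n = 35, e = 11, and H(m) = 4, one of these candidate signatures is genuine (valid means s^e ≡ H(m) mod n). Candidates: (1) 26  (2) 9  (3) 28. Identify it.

2

Candidate 1: Squares mod 35: 26^1≡26, 26^2≡11, 26^4≡16, 26^8≡11; 11 = 8 + 2 + 1, so 26^11 ≡ 11·11·26 ≡ 31 (mod 35)
Candidate 2: Squares mod 35: 9^1≡9, 9^2≡11, 9^4≡16, 9^8≡11; 11 = 8 + 2 + 1, so 9^11 ≡ 11·11·9 ≡ 4 (mod 35)
  → matches H(m) = 4
Candidate 3: Squares mod 35: 28^1≡28, 28^2≡14, 28^4≡21, 28^8≡21; 11 = 8 + 2 + 1, so 28^11 ≡ 21·14·28 ≡ 7 (mod 35)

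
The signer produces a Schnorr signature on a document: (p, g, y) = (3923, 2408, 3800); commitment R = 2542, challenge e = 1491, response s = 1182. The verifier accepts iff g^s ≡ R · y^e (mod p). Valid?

g^s mod p:
Squares mod 3923: 2408^1≡2408, 2408^2≡270, 2408^4≡2286, 2408^8≡360, 2408^16≡141, 2408^32≡266, 2408^64≡142, 2408^128≡549, 2408^256≡3253, 2408^512≡1678, 2408^1024≡2893
1182 = 1024 + 128 + 16 + 8 + 4 + 2, so 2408^1182 ≡ 2893·549·141·360·2286·270 ≡ 1281 (mod 3923)
R · y^e mod p:
Squares mod 3923: 3800^1≡3800, 3800^2≡3360, 3800^4≡3129, 3800^8≡2756, 3800^16≡608, 3800^32≡902, 3800^64≡1543, 3800^128≡3511, 3800^256≡1055, 3800^512≡2816, 3800^1024≡1473
1491 = 1024 + 256 + 128 + 64 + 16 + 2 + 1, so 3800^1491 ≡ 1473·1055·3511·1543·608·3360·3800 ≡ 357 (mod 3923)
2542·357 = 907494 ≡ 1281 (mod 3923)
1281 ≡ 1281 (mod 3923); signature holds.

yes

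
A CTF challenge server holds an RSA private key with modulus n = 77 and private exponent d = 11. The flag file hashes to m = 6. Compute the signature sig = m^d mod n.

m^2 ≡ 6^2 = 36
m^4 ≡ 36^2 = 1296 ≡ 64
m^8 ≡ 64^2 = 4096 ≡ 15
11 = 8 + 2 + 1, so m^11 ≡ 15·36·6 ≡ 6 (mod 77)

6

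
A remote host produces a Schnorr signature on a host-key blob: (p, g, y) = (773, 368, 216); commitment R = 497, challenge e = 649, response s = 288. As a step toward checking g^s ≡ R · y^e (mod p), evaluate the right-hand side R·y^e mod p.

724

216^649 mod 773 = 87
R · y^e ≡ 497·87 = 43239 ≡ 724 (mod 773)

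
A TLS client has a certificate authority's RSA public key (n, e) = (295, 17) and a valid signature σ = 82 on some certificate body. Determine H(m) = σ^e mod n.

47

σ^2 ≡ 82^2 = 6724 ≡ 234
σ^4 ≡ 234^2 = 54756 ≡ 181
σ^8 ≡ 181^2 = 32761 ≡ 16
σ^16 ≡ 16^2 = 256
17 = 16 + 1, so σ^17 ≡ 256·82 ≡ 47 (mod 295)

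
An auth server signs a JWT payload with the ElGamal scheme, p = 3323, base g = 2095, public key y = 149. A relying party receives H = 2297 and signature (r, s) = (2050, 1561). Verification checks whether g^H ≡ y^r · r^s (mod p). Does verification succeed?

passes

Left side g^H mod p:
2095^2 = 4389025 ≡ 2665
2095^4 ≡ 2665^2 = 7102225 ≡ 974
2095^8 ≡ 974^2 = 948676 ≡ 1621
2095^16 ≡ 1621^2 = 2627641 ≡ 2471
2095^32 ≡ 2471^2 = 6105841 ≡ 1490
2095^64 ≡ 1490^2 = 2220100 ≡ 336
2095^128 ≡ 336^2 = 112896 ≡ 3237
2095^256 ≡ 3237^2 = 10478169 ≡ 750
2095^512 ≡ 750^2 = 562500 ≡ 913
2095^1024 ≡ 913^2 = 833569 ≡ 2819
2095^2048 ≡ 2819^2 = 7946761 ≡ 1468
2297 = 2048 + 128 + 64 + 32 + 16 + 8 + 1, so 2095^2297 ≡ 1468·3237·336·1490·2471·1621·2095 ≡ 1534 (mod 3323)
Right side y^r · r^s mod p:
149^2 = 22201 ≡ 2263
149^4 ≡ 2263^2 = 5121169 ≡ 426
149^8 ≡ 426^2 = 181476 ≡ 2034
149^16 ≡ 2034^2 = 4137156 ≡ 21
149^32 ≡ 21^2 = 441
149^64 ≡ 441^2 = 194481 ≡ 1747
149^128 ≡ 1747^2 = 3052009 ≡ 1495
149^256 ≡ 1495^2 = 2235025 ≡ 1969
149^512 ≡ 1969^2 = 3876961 ≡ 2343
149^1024 ≡ 2343^2 = 5489649 ≡ 53
149^2048 ≡ 53^2 = 2809
2050 = 2048 + 2, so 149^2050 ≡ 2809·2263 ≡ 3191 (mod 3323)
2050^2 = 4202500 ≡ 2228
2050^4 ≡ 2228^2 = 4963984 ≡ 2745
2050^8 ≡ 2745^2 = 7535025 ≡ 1784
2050^16 ≡ 1784^2 = 3182656 ≡ 2545
2050^32 ≡ 2545^2 = 6477025 ≡ 498
2050^64 ≡ 498^2 = 248004 ≡ 2102
2050^128 ≡ 2102^2 = 4418404 ≡ 2137
2050^256 ≡ 2137^2 = 4566769 ≡ 967
2050^512 ≡ 967^2 = 935089 ≡ 1326
2050^1024 ≡ 1326^2 = 1758276 ≡ 409
1561 = 1024 + 512 + 16 + 8 + 1, so 2050^1561 ≡ 409·1326·2545·1784·2050 ≡ 945 (mod 3323)
3191·945 = 3015495 ≡ 1534 (mod 3323)
1534 ≡ 1534 (mod 3323), so the signature is genuine.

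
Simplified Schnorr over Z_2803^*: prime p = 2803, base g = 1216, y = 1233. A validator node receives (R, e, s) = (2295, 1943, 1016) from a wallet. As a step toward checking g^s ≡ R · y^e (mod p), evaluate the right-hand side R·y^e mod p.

158

1233^2 = 1520289 ≡ 1063
1233^4 ≡ 1063^2 = 1129969 ≡ 360
1233^8 ≡ 360^2 = 129600 ≡ 662
1233^16 ≡ 662^2 = 438244 ≡ 976
1233^32 ≡ 976^2 = 952576 ≡ 2359
1233^64 ≡ 2359^2 = 5564881 ≡ 926
1233^128 ≡ 926^2 = 857476 ≡ 2561
1233^256 ≡ 2561^2 = 6558721 ≡ 2504
1233^512 ≡ 2504^2 = 6270016 ≡ 2508
1233^1024 ≡ 2508^2 = 6290064 ≡ 132
1943 = 1024 + 512 + 256 + 128 + 16 + 4 + 2 + 1, so 1233^1943 ≡ 132·2508·2504·2561·976·360·1063·1233 ≡ 408 (mod 2803)
R · y^e ≡ 2295·408 = 936360 ≡ 158 (mod 2803)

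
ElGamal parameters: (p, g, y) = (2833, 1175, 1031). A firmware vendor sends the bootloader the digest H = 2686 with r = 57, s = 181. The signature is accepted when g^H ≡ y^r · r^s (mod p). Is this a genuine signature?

genuine

Left side g^H mod p:
1175^2 = 1380625 ≡ 954
1175^4 ≡ 954^2 = 910116 ≡ 723
1175^8 ≡ 723^2 = 522729 ≡ 1457
1175^16 ≡ 1457^2 = 2122849 ≡ 932
1175^32 ≡ 932^2 = 868624 ≡ 1726
1175^64 ≡ 1726^2 = 2979076 ≡ 1593
1175^128 ≡ 1593^2 = 2537649 ≡ 2114
1175^256 ≡ 2114^2 = 4468996 ≡ 1355
1175^512 ≡ 1355^2 = 1836025 ≡ 241
1175^1024 ≡ 241^2 = 58081 ≡ 1421
1175^2048 ≡ 1421^2 = 2019241 ≡ 2145
2686 = 2048 + 512 + 64 + 32 + 16 + 8 + 4 + 2, so 1175^2686 ≡ 2145·241·1593·1726·932·1457·723·954 ≡ 538 (mod 2833)
Right side y^r · r^s mod p:
1031^2 = 1062961 ≡ 586
1031^4 ≡ 586^2 = 343396 ≡ 603
1031^8 ≡ 603^2 = 363609 ≡ 985
1031^16 ≡ 985^2 = 970225 ≡ 1339
1031^32 ≡ 1339^2 = 1792921 ≡ 2465
57 = 32 + 16 + 8 + 1, so 1031^57 ≡ 2465·1339·985·1031 ≡ 1686 (mod 2833)
57^2 = 3249 ≡ 416
57^4 ≡ 416^2 = 173056 ≡ 243
57^8 ≡ 243^2 = 59049 ≡ 2389
57^16 ≡ 2389^2 = 5707321 ≡ 1659
57^32 ≡ 1659^2 = 2752281 ≡ 1438
57^64 ≡ 1438^2 = 2067844 ≡ 2587
57^128 ≡ 2587^2 = 6692569 ≡ 1023
181 = 128 + 32 + 16 + 4 + 1, so 57^181 ≡ 1023·1438·1659·243·57 ≡ 659 (mod 2833)
1686·659 = 1111074 ≡ 538 (mod 2833)
538 ≡ 538 (mod 2833), so the signature is genuine.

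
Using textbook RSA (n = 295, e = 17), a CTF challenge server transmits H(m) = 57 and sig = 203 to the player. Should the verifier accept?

reject

sig^17 mod 295 = 88
sig^17 mod 295 = 88, but H(m) = 57.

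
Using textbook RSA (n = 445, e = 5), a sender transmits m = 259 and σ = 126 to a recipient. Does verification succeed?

σ^2 ≡ 126^2 = 15876 ≡ 301
σ^4 ≡ 301^2 = 90601 ≡ 266
5 = 4 + 1, so σ^5 ≡ 266·126 ≡ 141 (mod 445)
The recovered value 141 does not match the digest 259.

fails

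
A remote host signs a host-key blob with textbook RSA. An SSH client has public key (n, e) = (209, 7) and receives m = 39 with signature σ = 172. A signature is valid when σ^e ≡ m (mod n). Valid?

yes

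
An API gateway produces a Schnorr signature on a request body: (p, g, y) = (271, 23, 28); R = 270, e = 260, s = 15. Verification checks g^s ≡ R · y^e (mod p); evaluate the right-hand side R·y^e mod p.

29

Squares mod 271: 28^1≡28, 28^2≡242, 28^4≡28, 28^8≡242, 28^16≡28, 28^32≡242, 28^64≡28, 28^128≡242, 28^256≡28
260 = 256 + 4, so 28^260 ≡ 28·28 ≡ 242 (mod 271)
R · y^e ≡ 270·242 = 65340 ≡ 29 (mod 271)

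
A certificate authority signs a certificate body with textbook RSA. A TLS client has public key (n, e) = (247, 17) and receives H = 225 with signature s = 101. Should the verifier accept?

s^2 ≡ 101^2 = 10201 ≡ 74
s^4 ≡ 74^2 = 5476 ≡ 42
s^8 ≡ 42^2 = 1764 ≡ 35
s^16 ≡ 35^2 = 1225 ≡ 237
17 = 16 + 1, so s^17 ≡ 237·101 ≡ 225 (mod 247)
Since 225 equals the digest 225, verification succeeds.

accept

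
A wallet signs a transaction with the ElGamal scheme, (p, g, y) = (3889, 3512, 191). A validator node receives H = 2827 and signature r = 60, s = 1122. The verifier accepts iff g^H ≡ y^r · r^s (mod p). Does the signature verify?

does not verify

Left side g^H mod p:
Squares mod 3889: 3512^1≡3512, 3512^2≡2125, 3512^4≡496, 3512^8≡1009, 3512^16≡3052, 3512^32≡549, 3512^64≡1948, 3512^128≡2929, 3512^256≡3796, 3512^512≡871, 3512^1024≡286, 3512^2048≡127
2827 = 2048 + 512 + 256 + 8 + 2 + 1, so 3512^2827 ≡ 127·871·3796·1009·2125·3512 ≡ 3864 (mod 3889)
Right side y^r · r^s mod p:
Squares mod 3889: 191^1≡191, 191^2≡1480, 191^4≡893, 191^8≡204, 191^16≡2726, 191^32≡3086
60 = 32 + 16 + 8 + 4, so 191^60 ≡ 3086·2726·204·893 ≡ 3457 (mod 3889)
Squares mod 3889: 60^1≡60, 60^2≡3600, 60^4≡1852, 60^8≡3695, 60^16≡2635, 60^32≡1360, 60^64≡2325, 60^128≡3804, 60^256≡3336, 60^512≡2467, 60^1024≡3693
1122 = 1024 + 64 + 32 + 2, so 60^1122 ≡ 3693·2325·1360·3600 ≡ 1321 (mod 3889)
3457·1321 = 4566697 ≡ 1011 (mod 3889)
3864 ≠ 1011, so verification fails.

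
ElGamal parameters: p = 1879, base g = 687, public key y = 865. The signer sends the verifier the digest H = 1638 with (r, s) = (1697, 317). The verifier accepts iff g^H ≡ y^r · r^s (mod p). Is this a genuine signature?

forged

Left side g^H mod p:
Squares mod 1879: 687^1≡687, 687^2≡340, 687^4≡981, 687^8≡313, 687^16≡261, 687^32≡477, 687^64≡170, 687^128≡715, 687^256≡137, 687^512≡1858, 687^1024≡441
1638 = 1024 + 512 + 64 + 32 + 4 + 2, so 687^1638 ≡ 441·1858·170·477·981·340 ≡ 1250 (mod 1879)
Right side y^r · r^s mod p:
Squares mod 1879: 865^1≡865, 865^2≡383, 865^4≡127, 865^8≡1097, 865^16≡849, 865^32≡1144, 865^64≡952, 865^128≡626, 865^256≡1044, 865^512≡116, 865^1024≡303
1697 = 1024 + 512 + 128 + 32 + 1, so 865^1697 ≡ 303·116·626·1144·865 ≡ 584 (mod 1879)
Squares mod 1879: 1697^1≡1697, 1697^2≡1181, 1697^4≡543, 1697^8≡1725, 1697^16≡1168, 1697^32≡70, 1697^64≡1142, 1697^128≡138, 1697^256≡254
317 = 256 + 32 + 16 + 8 + 4 + 1, so 1697^317 ≡ 254·70·1168·1725·543·1697 ≡ 45 (mod 1879)
584·45 = 26280 ≡ 1853 (mod 1879)
1250 ≠ 1853, so verification fails.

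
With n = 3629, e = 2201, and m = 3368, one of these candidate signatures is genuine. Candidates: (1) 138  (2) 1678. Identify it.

Candidate 1: 138^2201 mod 3629 = 3106
Candidate 2: 1678^2201 mod 3629 = 3368
  → matches m = 3368

2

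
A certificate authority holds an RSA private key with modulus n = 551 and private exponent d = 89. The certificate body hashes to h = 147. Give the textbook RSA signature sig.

h^2 ≡ 147^2 = 21609 ≡ 120
h^4 ≡ 120^2 = 14400 ≡ 74
h^8 ≡ 74^2 = 5476 ≡ 517
h^16 ≡ 517^2 = 267289 ≡ 54
h^32 ≡ 54^2 = 2916 ≡ 161
h^64 ≡ 161^2 = 25921 ≡ 24
89 = 64 + 16 + 8 + 1, so h^89 ≡ 24·54·517·147 ≡ 148 (mod 551)

148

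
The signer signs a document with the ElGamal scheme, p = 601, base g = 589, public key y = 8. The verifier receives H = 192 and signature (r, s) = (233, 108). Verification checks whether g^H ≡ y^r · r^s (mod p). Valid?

no

Left side g^H mod p:
589^2 = 346921 ≡ 144
589^4 ≡ 144^2 = 20736 ≡ 302
589^8 ≡ 302^2 = 91204 ≡ 453
589^16 ≡ 453^2 = 205209 ≡ 268
589^32 ≡ 268^2 = 71824 ≡ 305
589^64 ≡ 305^2 = 93025 ≡ 471
589^128 ≡ 471^2 = 221841 ≡ 72
192 = 128 + 64, so 589^192 ≡ 72·471 ≡ 256 (mod 601)
Right side y^r · r^s mod p:
8^2 = 64
8^4 ≡ 64^2 = 4096 ≡ 490
8^8 ≡ 490^2 = 240100 ≡ 301
8^16 ≡ 301^2 = 90601 ≡ 451
8^32 ≡ 451^2 = 203401 ≡ 263
8^64 ≡ 263^2 = 69169 ≡ 54
8^128 ≡ 54^2 = 2916 ≡ 512
233 = 128 + 64 + 32 + 8 + 1, so 8^233 ≡ 512·54·263·301·8 ≡ 301 (mod 601)
233^2 = 54289 ≡ 199
233^4 ≡ 199^2 = 39601 ≡ 536
233^8 ≡ 536^2 = 287296 ≡ 18
233^16 ≡ 18^2 = 324
233^32 ≡ 324^2 = 104976 ≡ 402
233^64 ≡ 402^2 = 161604 ≡ 536
108 = 64 + 32 + 8 + 4, so 233^108 ≡ 536·402·18·536 ≡ 432 (mod 601)
301·432 = 130032 ≡ 216 (mod 601)
256 ≠ 216, so verification fails.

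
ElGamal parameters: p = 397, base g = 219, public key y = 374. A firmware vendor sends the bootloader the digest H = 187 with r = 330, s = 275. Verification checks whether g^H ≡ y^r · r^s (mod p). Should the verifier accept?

accept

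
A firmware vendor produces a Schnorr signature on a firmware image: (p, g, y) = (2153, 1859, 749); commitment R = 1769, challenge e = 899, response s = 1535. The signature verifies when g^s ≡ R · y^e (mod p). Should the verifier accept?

reject

g^s mod p:
1859^1535 mod 2153 = 2047
R · y^e mod p:
749^899 mod 2153 = 1222
1769·1222 = 2161718 ≡ 106 (mod 2153)
2047 ≠ 106; the check fails.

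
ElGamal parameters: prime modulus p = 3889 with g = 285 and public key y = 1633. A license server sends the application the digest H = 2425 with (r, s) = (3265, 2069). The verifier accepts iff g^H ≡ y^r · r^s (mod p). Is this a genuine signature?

Left side g^H mod p:
285^2 = 81225 ≡ 3445
285^4 ≡ 3445^2 = 11868025 ≡ 2686
285^8 ≡ 2686^2 = 7214596 ≡ 501
285^16 ≡ 501^2 = 251001 ≡ 2105
285^32 ≡ 2105^2 = 4431025 ≡ 1454
285^64 ≡ 1454^2 = 2114116 ≡ 2389
285^128 ≡ 2389^2 = 5707321 ≡ 2158
285^256 ≡ 2158^2 = 4656964 ≡ 1831
285^512 ≡ 1831^2 = 3352561 ≡ 243
285^1024 ≡ 243^2 = 59049 ≡ 714
285^2048 ≡ 714^2 = 509796 ≡ 337
2425 = 2048 + 256 + 64 + 32 + 16 + 8 + 1, so 285^2425 ≡ 337·1831·2389·1454·2105·501·285 ≡ 2496 (mod 3889)
Right side y^r · r^s mod p:
1633^2 = 2666689 ≡ 2724
1633^4 ≡ 2724^2 = 7420176 ≡ 3853
1633^8 ≡ 3853^2 = 14845609 ≡ 1296
1633^16 ≡ 1296^2 = 1679616 ≡ 3457
1633^32 ≡ 3457^2 = 11950849 ≡ 3841
1633^64 ≡ 3841^2 = 14753281 ≡ 2304
1633^128 ≡ 2304^2 = 5308416 ≡ 3820
1633^256 ≡ 3820^2 = 14592400 ≡ 872
1633^512 ≡ 872^2 = 760384 ≡ 2029
1633^1024 ≡ 2029^2 = 4116841 ≡ 2279
1633^2048 ≡ 2279^2 = 5193841 ≡ 2026
3265 = 2048 + 1024 + 128 + 64 + 1, so 1633^3265 ≡ 2026·2279·3820·2304·1633 ≡ 2077 (mod 3889)
3265^2 = 10660225 ≡ 476
3265^4 ≡ 476^2 = 226576 ≡ 1014
3265^8 ≡ 1014^2 = 1028196 ≡ 1500
3265^16 ≡ 1500^2 = 2250000 ≡ 2158
3265^32 ≡ 2158^2 = 4656964 ≡ 1831
3265^64 ≡ 1831^2 = 3352561 ≡ 243
3265^128 ≡ 243^2 = 59049 ≡ 714
3265^256 ≡ 714^2 = 509796 ≡ 337
3265^512 ≡ 337^2 = 113569 ≡ 788
3265^1024 ≡ 788^2 = 620944 ≡ 2593
3265^2048 ≡ 2593^2 = 6723649 ≡ 3457
2069 = 2048 + 16 + 4 + 1, so 3265^2069 ≡ 3457·2158·1014·3265 ≡ 1636 (mod 3889)
2077·1636 = 3397972 ≡ 2875 (mod 3889)
2496 ≠ 2875, so verification fails.

forged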